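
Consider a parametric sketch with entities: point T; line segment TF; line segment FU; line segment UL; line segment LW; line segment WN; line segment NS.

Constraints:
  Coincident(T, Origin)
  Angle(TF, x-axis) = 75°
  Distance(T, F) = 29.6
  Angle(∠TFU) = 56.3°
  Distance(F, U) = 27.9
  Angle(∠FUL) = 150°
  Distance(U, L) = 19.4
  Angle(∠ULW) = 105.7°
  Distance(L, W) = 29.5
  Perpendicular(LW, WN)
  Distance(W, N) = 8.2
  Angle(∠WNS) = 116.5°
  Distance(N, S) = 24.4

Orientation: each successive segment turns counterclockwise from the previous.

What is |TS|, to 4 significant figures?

14.54

T is at the origin; TF runs at 75.0° with length 29.6, so F = (7.661, 28.59). ∠TFU = 56.3° gives FU at -161.3° from the x-axis; with |FU| = 27.9, U = (-18.77, 19.65). ∠FUL = 150.0° gives UL at -131.3° from the x-axis; with |UL| = 19.4, L = (-31.57, 5.072). ∠ULW = 105.7° gives LW at -57.00° from the x-axis; with |LW| = 29.5, W = (-15.50, -19.67). LW ⟂ WN, so WN runs at 33.00°; with |WN| = 8.2, N = (-8.626, -15.20). ∠WNS = 116.5° gives NS at 96.50° from the x-axis; with |NS| = 24.4, S = (-11.39, 9.040). Then |TS| = |S − T| = 14.54.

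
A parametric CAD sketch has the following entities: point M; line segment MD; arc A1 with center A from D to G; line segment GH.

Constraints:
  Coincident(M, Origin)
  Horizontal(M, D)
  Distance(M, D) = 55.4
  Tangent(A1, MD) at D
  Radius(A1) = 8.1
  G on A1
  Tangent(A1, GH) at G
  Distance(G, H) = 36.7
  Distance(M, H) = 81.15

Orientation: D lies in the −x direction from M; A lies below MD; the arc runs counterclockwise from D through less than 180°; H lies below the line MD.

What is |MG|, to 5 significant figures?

63.796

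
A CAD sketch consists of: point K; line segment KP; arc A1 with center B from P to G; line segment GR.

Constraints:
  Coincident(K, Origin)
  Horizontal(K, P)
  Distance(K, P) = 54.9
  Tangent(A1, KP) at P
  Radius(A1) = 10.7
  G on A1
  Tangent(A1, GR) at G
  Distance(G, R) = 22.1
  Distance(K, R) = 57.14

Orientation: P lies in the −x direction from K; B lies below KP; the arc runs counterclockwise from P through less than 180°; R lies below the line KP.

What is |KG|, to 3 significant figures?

64.9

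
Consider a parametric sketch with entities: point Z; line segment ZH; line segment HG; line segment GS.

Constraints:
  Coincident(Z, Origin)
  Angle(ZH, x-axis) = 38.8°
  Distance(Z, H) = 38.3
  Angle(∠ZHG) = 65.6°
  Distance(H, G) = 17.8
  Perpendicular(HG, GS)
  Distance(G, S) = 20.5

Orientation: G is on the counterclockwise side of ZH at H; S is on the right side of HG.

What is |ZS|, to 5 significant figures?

55.415

∠ZHG = 65.6°, so HG runs at 38.8° + (180° − 65.6°) = 153.20° from the x-axis; with |HG| = 17.8, G = H + 17.8·(cos 153.20°, sin 153.20°) = (13.961, 32.025). The perpendicularity gives GS at right angles to HG; with |GS| = 20.5 on the right of HG, S = G + 20.5·(0.45088, 0.89259) = (23.204, 50.323). Then |ZS| = |S − Z| = 55.415.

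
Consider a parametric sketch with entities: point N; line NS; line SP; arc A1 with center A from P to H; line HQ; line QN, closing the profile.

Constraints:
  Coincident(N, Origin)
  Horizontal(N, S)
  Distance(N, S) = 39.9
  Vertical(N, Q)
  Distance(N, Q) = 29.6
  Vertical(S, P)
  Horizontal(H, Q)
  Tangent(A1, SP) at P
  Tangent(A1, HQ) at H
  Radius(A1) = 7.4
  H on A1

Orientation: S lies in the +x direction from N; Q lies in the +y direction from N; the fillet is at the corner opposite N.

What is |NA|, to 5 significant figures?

39.358

N is at the origin; NS is horizontal with |NS| = 39.9 and S on the +x side, so S = (39.900, 0.0000). NQ is vertical with |NQ| = 29.6 and Q on the +y side, so Q = (0.0000, 29.600). The virtual corner opposite N is at (39.900, 29.600). Since A1 is tangent to SP there, AP ⟂ SP and tangency of A1 to HQ means the radius AH is perpendicular to HQ, with radius 7.4, so the center A sits 7.4 in from both sides at A = (32.500, 22.200). Then |NA| = |A − N| = 39.358.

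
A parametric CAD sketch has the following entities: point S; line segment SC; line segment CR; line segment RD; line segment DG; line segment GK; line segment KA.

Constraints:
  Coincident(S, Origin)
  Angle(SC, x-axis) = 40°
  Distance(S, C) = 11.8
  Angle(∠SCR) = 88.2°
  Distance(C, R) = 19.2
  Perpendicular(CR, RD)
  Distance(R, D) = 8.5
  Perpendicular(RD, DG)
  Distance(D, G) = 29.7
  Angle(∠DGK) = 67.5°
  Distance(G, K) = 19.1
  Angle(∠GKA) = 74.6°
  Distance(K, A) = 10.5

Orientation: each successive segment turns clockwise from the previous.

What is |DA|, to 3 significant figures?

18.0

S is at the origin; SC runs at 40.0° with length 11.8, so C = (9.04, 7.58). ∠SCR = 88.2° gives CR at -51.8° from the x-axis; with |CR| = 19.2, R = (20.9, -7.50). CR ⟂ RD, so RD runs at -142°; with |RD| = 8.5, D = (14.2, -12.8). The perpendicularity gives DG at right angles to RD, so DG runs at 128°; with |DG| = 29.7, G = (-4.13, 10.6). ∠DGK = 67.5° gives GK at 15.7° from the x-axis; with |GK| = 19.1, K = (14.3, 15.7). ∠GKA = 74.6° gives KA at -89.7° from the x-axis; with |KA| = 10.5, A = (14.3, 5.25). Then |DA| = |A − D| = 18.0.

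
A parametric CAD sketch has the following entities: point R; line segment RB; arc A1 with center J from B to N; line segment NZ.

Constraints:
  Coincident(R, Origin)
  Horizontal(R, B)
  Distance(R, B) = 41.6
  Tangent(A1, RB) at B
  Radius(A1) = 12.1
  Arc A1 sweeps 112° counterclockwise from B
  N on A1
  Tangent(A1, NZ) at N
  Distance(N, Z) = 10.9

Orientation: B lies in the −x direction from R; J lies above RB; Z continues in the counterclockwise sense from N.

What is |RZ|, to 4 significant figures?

43.62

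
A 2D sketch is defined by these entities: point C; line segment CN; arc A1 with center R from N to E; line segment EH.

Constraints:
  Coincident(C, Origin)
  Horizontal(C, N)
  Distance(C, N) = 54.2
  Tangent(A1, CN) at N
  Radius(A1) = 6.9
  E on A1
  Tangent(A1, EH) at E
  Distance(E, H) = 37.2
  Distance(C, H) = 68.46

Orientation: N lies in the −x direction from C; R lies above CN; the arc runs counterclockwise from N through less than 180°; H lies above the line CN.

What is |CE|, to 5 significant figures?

47.980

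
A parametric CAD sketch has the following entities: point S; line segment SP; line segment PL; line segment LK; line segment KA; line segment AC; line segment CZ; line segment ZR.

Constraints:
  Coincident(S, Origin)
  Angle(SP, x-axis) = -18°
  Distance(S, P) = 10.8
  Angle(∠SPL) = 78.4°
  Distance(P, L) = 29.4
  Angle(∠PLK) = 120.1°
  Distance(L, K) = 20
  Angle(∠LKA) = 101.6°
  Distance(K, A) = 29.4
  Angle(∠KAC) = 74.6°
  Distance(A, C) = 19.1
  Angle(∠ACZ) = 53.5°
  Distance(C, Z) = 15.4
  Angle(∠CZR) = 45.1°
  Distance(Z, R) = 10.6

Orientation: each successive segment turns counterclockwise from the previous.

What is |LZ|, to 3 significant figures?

23.1

∠KAC = 74.6° gives AC at -32.7° from the x-axis; with |AC| = 19.1, C = (-8.34, 7.82). ∠ACZ = 53.5° gives CZ at 93.8° from the x-axis; with |CZ| = 15.4, Z = (-9.36, 23.2). Then |LZ| = |Z − L| = 23.1.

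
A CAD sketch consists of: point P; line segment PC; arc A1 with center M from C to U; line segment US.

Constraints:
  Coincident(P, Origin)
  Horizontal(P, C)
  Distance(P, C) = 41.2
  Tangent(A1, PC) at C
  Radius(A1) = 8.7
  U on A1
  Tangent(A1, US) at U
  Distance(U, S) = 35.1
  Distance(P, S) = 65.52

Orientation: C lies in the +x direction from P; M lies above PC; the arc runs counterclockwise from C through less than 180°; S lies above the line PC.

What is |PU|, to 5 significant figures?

50.709

Checks: |MU| = 8.700 ✓; ∠(MU, US) = 90.00° ✓; |US| = 35.10 ✓; |PS| = 65.52 ✓.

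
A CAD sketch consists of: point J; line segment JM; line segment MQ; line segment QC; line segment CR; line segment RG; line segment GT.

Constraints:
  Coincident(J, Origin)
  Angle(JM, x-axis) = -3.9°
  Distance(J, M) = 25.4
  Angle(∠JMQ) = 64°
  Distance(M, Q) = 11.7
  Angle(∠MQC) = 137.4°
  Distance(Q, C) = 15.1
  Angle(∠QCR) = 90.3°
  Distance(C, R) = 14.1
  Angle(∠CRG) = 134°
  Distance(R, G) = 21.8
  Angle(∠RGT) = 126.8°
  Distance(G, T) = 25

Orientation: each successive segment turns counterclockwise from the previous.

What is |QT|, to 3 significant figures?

35.8

J is at the origin; JM runs at -3.9° with length 25.4, so M = (25.3, -1.73). ∠JMQ = 64.0° gives MQ at 112° from the x-axis; with |MQ| = 11.7, Q = (20.9, 9.11). ∠MQC = 137.4° gives QC at 155° from the x-axis; with |QC| = 15.1, C = (7.29, 15.6). ∠QCR = 90.3° gives CR at -116° from the x-axis; with |CR| = 14.1, R = (1.20, 2.85). ∠CRG = 134.0° gives RG at -69.6° from the x-axis; with |RG| = 21.8, G = (8.79, -17.6). ∠RGT = 126.8° gives GT at -16.4° from the x-axis; with |GT| = 25.0, T = (32.8, -24.6). Then |QT| = |T − Q| = 35.8.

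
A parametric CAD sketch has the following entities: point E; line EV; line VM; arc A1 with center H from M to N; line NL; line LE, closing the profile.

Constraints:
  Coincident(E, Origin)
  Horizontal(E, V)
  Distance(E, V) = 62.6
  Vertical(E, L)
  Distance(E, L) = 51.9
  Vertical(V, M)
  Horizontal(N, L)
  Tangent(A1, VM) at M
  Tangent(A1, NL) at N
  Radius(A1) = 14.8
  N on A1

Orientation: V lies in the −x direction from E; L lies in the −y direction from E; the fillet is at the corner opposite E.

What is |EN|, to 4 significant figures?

70.56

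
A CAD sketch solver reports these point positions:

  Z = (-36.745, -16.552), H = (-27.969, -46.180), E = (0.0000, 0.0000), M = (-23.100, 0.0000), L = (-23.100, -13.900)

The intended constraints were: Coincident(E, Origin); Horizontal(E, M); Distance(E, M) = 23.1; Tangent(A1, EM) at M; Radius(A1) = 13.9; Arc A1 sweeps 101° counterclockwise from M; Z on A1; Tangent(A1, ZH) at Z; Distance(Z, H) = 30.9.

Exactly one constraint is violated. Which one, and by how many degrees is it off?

Tangent(A1, ZH) at Z — off by 5.50°.

E = (0.00, 0.00) ✓; E.y = 0.00, M.y = 0.00 ✓; |EM| = 23.10 ✓; ∠(LM, ME) = 90.00° ✓; |LM| = 13.90 ✓; bearing(L→Z) − bearing(L→M) = 101.0° ✓; |LZ| = 13.90 ✓; ∠(LZ, ZH) = 84.50° ✗; |ZH| = 30.90 ✓.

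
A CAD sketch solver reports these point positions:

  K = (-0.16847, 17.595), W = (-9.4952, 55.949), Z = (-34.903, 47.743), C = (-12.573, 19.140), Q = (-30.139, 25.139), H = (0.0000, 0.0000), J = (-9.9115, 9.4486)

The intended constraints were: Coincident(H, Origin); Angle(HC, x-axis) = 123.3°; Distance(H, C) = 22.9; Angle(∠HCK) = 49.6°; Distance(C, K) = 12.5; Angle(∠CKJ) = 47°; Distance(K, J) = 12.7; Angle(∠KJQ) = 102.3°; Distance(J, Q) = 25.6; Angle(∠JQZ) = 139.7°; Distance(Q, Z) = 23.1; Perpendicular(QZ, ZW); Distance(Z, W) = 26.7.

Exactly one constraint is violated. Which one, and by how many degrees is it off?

Perpendicular(QZ, ZW) — off by 6.00°.

H = (0.00, 0.00) ✓; HC at 123.3° ✓; |HC| = 22.90 ✓; ∠HCK = 49.60° ✓; |CK| = 12.50 ✓; ∠CKJ = 47.00° ✓; |KJ| = 12.70 ✓; ∠KJQ = 102.3° ✓; |JQ| = 25.60 ✓; ∠JQZ = 139.7° ✓; |QZ| = 23.10 ✓; ∠(QZ, ZW) = 84.00° ✗; |ZW| = 26.70 ✓.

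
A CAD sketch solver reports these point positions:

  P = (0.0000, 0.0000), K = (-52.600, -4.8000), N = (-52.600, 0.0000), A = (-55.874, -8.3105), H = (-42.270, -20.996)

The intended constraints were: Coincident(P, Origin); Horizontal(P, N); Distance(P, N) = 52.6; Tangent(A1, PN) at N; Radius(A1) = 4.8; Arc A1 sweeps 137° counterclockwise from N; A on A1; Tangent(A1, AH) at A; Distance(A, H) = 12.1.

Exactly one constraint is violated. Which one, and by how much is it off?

Distance(A, H) = 12.1 — off by 6.50.

P = (0.00, 0.00) ✓; P.y = 0.00, N.y = 0.00 ✓; |PN| = 52.60 ✓; ∠(KN, NP) = 90.00° ✓; |KN| = 4.800 ✓; bearing(K→A) − bearing(K→N) = 137.0° ✓; |KA| = 4.800 ✓; ∠(KA, AH) = 90.00° ✓; |AH| = 18.60 ✗.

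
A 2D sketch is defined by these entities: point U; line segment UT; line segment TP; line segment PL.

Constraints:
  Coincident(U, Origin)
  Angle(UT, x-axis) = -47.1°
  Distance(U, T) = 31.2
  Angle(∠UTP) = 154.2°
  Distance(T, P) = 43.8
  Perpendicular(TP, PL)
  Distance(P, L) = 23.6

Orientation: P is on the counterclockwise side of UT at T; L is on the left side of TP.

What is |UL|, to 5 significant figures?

72.585

U is at the origin; UT runs at -47.1° with length 31.2, so T = 31.2·(cos -47.1°, sin -47.1°) = (21.238, -22.855). ∠UTP = 154.2°, so TP runs at -47.1° + (180° − 154.2°) = -21.300° from the x-axis; with |TP| = 43.8, P = T + 43.8·(cos -21.300°, sin -21.300°) = (62.047, -38.766). TP is perpendicular to PL; with |PL| = 23.6 on the left of TP, L = P + 23.6·(0.36325, 0.93169) = (70.619, -16.778). Then |UL| = |L − U| = 72.585.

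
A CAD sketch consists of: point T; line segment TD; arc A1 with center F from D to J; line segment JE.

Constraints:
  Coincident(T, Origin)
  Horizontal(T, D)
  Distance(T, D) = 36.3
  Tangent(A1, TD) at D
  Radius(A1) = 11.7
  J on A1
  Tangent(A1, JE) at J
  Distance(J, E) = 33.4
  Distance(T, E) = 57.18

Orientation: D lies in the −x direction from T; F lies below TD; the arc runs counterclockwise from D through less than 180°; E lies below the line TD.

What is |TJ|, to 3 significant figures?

49.8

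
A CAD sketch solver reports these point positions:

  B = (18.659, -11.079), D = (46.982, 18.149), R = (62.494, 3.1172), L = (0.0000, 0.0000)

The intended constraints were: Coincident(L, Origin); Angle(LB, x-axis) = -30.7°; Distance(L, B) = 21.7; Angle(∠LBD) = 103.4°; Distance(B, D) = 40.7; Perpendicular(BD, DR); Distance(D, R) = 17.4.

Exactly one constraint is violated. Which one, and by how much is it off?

Distance(D, R) = 17.4 — off by 4.20.

L = (0.00, 0.00) ✓; LB at -30.70° ✓; |LB| = 21.70 ✓; ∠LBD = 103.4° ✓; |BD| = 40.70 ✓; ∠(BD, DR) = 90.00° ✓; |DR| = 21.60 ✗.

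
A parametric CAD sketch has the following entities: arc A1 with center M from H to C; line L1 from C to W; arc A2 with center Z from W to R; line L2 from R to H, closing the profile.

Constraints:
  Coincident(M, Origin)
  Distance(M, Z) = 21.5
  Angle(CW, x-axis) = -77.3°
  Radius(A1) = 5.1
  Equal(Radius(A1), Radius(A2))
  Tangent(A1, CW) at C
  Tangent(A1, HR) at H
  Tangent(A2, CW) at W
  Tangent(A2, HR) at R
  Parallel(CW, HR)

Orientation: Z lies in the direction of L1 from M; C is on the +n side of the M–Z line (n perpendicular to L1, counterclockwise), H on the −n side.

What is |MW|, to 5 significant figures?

22.097

The slot axis is L1's direction at -77.3°, so u = (cos -77.3°, sin -77.3°) = (0.21985, -0.97553) and n = (−sin -77.3°, cos -77.3°) = (0.97553, 0.21985). M is at the origin and Z lies 21.5 along u from M, so Z = 21.5·u = (4.7267, -20.974). Tangency of A1 to both parallel lines with radius 5.1 puts C and H at M ± 5.1·n: C = (4.9752, 1.1212), H = (-4.9752, -1.1212). Equal radii place W and R the same way about Z: W = Z + 5.1·n = (9.7019, -19.853), R = Z − 5.1·n = (-0.24853, -22.095). Then |MW| = |W − M| = 22.097.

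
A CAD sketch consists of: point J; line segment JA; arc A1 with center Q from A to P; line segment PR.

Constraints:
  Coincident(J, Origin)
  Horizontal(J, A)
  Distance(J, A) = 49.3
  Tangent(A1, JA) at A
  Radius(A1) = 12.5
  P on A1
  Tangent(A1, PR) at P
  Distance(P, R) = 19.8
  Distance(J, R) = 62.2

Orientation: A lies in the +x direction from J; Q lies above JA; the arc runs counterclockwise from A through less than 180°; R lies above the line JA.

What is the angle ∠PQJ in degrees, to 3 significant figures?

166°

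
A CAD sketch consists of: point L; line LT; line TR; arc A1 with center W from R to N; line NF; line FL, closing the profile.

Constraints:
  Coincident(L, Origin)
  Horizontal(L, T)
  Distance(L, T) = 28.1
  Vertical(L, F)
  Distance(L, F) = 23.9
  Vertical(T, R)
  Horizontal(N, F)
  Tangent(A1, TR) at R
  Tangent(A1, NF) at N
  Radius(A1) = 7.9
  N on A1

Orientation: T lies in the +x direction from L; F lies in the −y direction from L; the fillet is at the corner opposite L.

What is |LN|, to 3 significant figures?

31.3

L is at the origin; LT is horizontal with |LT| = 28.1 and T on the +x side, so T = (28.1, 0.00). LF is vertical with |LF| = 23.9 and F on the −y side, so F = (0.00, -23.9). The virtual corner opposite L is at (28.1, -23.9). A1 meets TR tangentially, so WR is at right angles to TR and since A1 is tangent to NF there, WN ⟂ NF, with radius 7.9, so the center W sits 7.9 in from both sides at W = (20.2, -16.0). That places the tangent points at R = (28.1, -16.0) on TR and N = (20.2, -23.9) on NF. Then |LN| = |N − L| = 31.3.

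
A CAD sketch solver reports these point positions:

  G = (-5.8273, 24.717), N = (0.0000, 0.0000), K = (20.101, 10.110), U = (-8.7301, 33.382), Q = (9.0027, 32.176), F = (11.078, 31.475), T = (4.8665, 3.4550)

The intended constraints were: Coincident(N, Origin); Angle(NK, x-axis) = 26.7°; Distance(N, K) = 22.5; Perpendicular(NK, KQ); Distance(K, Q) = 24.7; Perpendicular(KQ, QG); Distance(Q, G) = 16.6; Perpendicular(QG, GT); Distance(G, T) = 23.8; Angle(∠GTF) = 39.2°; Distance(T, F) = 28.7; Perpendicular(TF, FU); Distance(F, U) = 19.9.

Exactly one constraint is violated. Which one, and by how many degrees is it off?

Perpendicular(TF, FU) — off by 7.00°.

N = (0.00, 0.00) ✓; NK at 26.70° ✓; |NK| = 22.50 ✓; ∠(NK, KQ) = 90.00° ✓; |KQ| = 24.70 ✓; ∠(KQ, QG) = 90.00° ✓; |QG| = 16.60 ✓; ∠(QG, GT) = 90.00° ✓; |GT| = 23.80 ✓; ∠GTF = 39.20° ✓; |TF| = 28.70 ✓; ∠(TF, FU) = 97.00° ✗; |FU| = 19.90 ✓.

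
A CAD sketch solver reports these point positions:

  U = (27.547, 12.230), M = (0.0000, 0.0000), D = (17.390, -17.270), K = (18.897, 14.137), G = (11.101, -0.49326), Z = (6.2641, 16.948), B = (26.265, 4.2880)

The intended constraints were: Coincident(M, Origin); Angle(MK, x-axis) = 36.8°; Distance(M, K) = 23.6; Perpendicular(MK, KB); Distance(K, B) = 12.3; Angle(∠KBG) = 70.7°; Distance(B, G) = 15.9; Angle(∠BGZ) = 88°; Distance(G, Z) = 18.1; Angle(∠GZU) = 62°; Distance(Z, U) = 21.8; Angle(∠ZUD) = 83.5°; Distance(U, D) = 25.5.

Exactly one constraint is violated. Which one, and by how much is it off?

Distance(U, D) = 25.5 — off by 5.70.

M = (0.00, 0.00) ✓; MK at 36.80° ✓; |MK| = 23.60 ✓; ∠(MK, KB) = 90.00° ✓; |KB| = 12.30 ✓; ∠KBG = 70.70° ✓; |BG| = 15.90 ✓; ∠BGZ = 88.00° ✓; |GZ| = 18.10 ✓; ∠GZU = 62.00° ✓; |ZU| = 21.80 ✓; ∠ZUD = 83.50° ✓; |UD| = 31.20 ✗.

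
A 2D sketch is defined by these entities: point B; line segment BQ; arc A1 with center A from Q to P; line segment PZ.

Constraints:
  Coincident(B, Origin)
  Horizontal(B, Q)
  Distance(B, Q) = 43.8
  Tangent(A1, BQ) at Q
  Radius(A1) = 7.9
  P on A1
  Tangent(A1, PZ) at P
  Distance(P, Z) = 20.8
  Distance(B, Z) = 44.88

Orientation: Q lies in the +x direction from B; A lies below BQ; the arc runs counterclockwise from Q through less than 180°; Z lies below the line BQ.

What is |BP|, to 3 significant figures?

36.7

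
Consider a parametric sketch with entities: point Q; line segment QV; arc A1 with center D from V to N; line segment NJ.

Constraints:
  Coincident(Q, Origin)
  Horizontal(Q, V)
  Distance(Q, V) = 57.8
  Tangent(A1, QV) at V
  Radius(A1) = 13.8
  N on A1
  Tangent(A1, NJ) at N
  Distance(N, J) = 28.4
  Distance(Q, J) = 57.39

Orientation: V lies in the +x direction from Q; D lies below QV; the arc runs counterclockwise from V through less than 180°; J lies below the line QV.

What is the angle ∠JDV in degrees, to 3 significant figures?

147°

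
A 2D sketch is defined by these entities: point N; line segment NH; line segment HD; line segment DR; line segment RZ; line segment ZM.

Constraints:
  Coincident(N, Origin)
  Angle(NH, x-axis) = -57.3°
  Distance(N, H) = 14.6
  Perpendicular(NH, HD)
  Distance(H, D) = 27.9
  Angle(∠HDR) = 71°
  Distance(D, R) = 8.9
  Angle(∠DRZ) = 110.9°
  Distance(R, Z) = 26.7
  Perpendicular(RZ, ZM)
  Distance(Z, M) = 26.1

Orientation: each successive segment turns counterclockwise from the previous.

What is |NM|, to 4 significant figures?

31.49

∠DRZ = 110.9° gives RZ at -149.2° from the x-axis; with |RZ| = 26.7, Z = (1.447, -5.369). The perpendicularity gives ZM at right angles to RZ, so ZM runs at -59.20°; with |ZM| = 26.1, M = (14.81, -27.79). Then |NM| = |M − N| = 31.49.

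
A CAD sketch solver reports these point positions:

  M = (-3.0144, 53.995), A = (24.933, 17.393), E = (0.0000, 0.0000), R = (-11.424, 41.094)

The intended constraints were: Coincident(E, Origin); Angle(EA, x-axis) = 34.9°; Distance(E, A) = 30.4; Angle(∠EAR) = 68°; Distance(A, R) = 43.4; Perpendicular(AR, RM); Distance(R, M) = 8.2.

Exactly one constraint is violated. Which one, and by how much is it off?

Distance(R, M) = 8.2 — off by 7.20.

E = (0.00, 0.00) ✓; EA at 34.90° ✓; |EA| = 30.40 ✓; ∠EAR = 68.00° ✓; |AR| = 43.40 ✓; ∠(AR, RM) = 90.00° ✓; |RM| = 15.40 ✗.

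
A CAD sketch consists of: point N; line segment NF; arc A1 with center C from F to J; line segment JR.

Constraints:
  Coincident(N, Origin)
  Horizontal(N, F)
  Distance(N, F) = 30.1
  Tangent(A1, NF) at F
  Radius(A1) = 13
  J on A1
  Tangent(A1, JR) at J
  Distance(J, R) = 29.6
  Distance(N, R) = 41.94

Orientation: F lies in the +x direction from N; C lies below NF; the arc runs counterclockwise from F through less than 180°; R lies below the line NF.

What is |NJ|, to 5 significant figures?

20.408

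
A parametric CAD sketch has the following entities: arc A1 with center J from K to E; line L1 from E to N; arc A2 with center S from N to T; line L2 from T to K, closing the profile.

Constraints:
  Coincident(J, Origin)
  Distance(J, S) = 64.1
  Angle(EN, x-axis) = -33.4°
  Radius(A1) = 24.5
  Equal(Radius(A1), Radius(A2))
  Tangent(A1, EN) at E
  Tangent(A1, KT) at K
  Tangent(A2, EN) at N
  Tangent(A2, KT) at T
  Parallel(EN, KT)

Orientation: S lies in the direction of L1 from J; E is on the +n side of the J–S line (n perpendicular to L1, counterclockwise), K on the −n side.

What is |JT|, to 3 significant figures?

68.6

The slot axis is L1's direction at -33.4°, so u = (cos -33.4°, sin -33.4°) = (0.835, -0.550) and n = (−sin -33.4°, cos -33.4°) = (0.550, 0.835). J is at the origin and S lies 64.1 along u from J, so S = 64.1·u = (53.5, -35.3). Tangency of A1 to both parallel lines with radius 24.5 puts E and K at J ± 24.5·n: E = (13.5, 20.5), K = (-13.5, -20.5). Equal radii place N and T the same way about S: N = S + 24.5·n = (67.0, -14.8), T = S − 24.5·n = (40.0, -55.7). Then |JT| = |T − J| = 68.6.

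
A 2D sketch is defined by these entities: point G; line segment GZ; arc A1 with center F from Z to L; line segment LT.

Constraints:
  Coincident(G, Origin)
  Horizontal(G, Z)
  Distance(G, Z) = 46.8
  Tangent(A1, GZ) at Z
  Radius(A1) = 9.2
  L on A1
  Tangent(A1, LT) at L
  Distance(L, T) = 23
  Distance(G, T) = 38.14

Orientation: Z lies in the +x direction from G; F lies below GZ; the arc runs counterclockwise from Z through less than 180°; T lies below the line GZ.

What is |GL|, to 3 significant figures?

38.9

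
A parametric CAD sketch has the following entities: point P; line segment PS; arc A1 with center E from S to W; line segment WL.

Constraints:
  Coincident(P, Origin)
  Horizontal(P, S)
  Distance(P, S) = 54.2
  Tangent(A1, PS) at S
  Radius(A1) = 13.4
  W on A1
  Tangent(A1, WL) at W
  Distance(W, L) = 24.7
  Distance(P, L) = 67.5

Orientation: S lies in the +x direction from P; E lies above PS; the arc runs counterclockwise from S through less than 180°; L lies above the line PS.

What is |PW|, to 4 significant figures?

68.78

P is at the origin; P and S share the same y with |PS| = 54.2 and S on the +x side, so S = (54.20, 0.000). Tangency of A1 to PS means the radius ES is perpendicular to PS, so E = S + (0, 13.4) = (54.20, 13.40). Since EW ⟂ WL (tangency), |EL| = √(13.4² + 24.7²) = 28.10 regardless of where W sits on A1. So L lies on both circle(P, 67.5) and circle(E, 28.10); the above-PS intersection is L = (53.25, 41.48). W is the foot of the tangent from L: W = (65.75, 20.19).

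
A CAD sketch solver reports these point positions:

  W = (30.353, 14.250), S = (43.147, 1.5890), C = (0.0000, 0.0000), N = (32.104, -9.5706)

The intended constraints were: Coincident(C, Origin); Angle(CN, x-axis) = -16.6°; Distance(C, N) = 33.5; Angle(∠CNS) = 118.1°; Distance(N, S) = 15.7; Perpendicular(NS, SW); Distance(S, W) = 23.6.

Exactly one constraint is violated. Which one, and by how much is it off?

Distance(S, W) = 23.6 — off by 5.60.

C = (0.00, 0.00) ✓; CN at -16.60° ✓; |CN| = 33.50 ✓; ∠CNS = 118.1° ✓; |NS| = 15.70 ✓; ∠(NS, SW) = 90.00° ✓; |SW| = 18.00 ✗.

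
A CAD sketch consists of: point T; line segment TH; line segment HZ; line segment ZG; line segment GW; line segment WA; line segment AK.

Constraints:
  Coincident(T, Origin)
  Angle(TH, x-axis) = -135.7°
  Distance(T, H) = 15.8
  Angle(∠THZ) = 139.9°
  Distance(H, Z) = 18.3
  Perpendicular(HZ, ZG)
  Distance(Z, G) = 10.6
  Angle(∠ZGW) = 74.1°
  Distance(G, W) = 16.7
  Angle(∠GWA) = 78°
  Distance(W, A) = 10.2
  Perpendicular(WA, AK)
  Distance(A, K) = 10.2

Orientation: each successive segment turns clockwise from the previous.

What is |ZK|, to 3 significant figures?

2.89

T is at the origin; TH runs at -135.7° with length 15.8, so H = (-11.3, -11.0). ∠THZ = 139.9° gives HZ at -176° from the x-axis; with |HZ| = 18.3, Z = (-29.6, -12.4). The perpendicularity gives ZG at right angles to HZ, so ZG runs at 94.2°; with |ZG| = 10.6, G = (-30.3, -1.80). ∠ZGW = 74.1° gives GW at -11.7° from the x-axis; with |GW| = 16.7, W = (-14.0, -5.19). ∠GWA = 78.0° gives WA at -114° from the x-axis; with |WA| = 10.2, A = (-18.1, -14.5). WA ⟂ AK, so AK runs at 156°; with |AK| = 10.2, K = (-27.4, -10.4). Then |ZK| = |K − Z| = 2.89.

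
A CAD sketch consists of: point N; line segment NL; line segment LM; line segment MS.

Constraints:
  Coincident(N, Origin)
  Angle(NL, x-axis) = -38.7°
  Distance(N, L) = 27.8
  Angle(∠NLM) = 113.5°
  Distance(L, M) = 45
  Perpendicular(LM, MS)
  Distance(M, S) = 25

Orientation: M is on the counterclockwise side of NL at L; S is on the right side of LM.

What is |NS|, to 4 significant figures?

75.47

∠NLM = 113.5°, so LM runs at -38.7° + (180° − 113.5°) = 27.80° from the x-axis; with |LM| = 45.0, M = L + 45.0·(cos 27.80°, sin 27.80°) = (61.50, 3.606). LM ⟂ MS; with |MS| = 25.0 on the right of LM, S = M + 25.0·(0.4664, -0.8846) = (73.16, -18.51). Then |NS| = |S − N| = 75.47.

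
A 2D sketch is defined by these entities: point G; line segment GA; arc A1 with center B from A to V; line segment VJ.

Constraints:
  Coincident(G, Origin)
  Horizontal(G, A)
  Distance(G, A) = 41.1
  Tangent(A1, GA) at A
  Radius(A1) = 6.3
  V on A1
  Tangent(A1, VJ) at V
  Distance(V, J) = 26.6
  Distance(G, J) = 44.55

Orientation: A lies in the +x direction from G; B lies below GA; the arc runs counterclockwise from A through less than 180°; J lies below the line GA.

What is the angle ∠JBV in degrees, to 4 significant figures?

76.68°

Checks: |BV| = 6.300 ✓; ∠(BV, VJ) = 90.00° ✓; |VJ| = 26.60 ✓; |GJ| = 44.55 ✓.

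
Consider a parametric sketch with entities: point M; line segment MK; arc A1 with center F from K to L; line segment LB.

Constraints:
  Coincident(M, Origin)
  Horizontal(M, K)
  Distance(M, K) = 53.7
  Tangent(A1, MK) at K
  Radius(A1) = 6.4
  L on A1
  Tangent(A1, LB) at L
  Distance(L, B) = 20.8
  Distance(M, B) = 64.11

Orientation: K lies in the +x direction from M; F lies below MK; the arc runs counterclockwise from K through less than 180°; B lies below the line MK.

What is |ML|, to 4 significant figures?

48.95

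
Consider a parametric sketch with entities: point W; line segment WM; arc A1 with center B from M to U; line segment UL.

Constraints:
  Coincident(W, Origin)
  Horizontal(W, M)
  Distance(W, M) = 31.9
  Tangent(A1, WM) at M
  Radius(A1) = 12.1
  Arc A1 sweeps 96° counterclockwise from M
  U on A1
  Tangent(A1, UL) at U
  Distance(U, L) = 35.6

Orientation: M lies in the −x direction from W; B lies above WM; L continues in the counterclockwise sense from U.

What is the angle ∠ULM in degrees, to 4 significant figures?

15.67°

On A1, M sits at bearing -90° from B; a 96° counterclockwise sweep puts U at bearing 6°, so U = B + 12.1·(cos 6°, sin 6°) = (-19.87, 13.36). The tangent condition forces BU to be normal to UL, so UL runs along (−sin 6°, cos 6°); with |UL| = 35.6, L = (-23.59, 48.77). Then cos ∠ULM = LU·LM / (|LU||LM|), giving 15.67°.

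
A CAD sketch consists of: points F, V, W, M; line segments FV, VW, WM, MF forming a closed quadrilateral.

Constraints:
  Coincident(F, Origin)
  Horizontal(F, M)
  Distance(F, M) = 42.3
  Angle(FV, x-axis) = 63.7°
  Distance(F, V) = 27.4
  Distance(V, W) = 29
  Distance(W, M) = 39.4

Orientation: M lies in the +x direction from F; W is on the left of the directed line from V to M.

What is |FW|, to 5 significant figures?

53.984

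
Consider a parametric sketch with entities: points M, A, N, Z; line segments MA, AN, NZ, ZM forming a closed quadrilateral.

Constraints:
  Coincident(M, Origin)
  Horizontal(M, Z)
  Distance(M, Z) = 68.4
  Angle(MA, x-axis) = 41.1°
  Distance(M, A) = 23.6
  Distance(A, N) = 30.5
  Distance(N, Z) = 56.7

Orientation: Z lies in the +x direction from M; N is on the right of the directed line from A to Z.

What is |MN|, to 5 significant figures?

20.055

Checks: |AN| = 30.50 ✓; |NZ| = 56.70 ✓.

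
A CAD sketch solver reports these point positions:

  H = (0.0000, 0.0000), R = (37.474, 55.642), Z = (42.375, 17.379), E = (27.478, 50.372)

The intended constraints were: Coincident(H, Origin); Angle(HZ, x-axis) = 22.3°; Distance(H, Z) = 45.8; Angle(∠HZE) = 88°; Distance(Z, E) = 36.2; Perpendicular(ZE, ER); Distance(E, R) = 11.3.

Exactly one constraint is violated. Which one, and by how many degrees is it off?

Perpendicular(ZE, ER) — off by 3.50°.

H = (0.00, 0.00) ✓; HZ at 22.30° ✓; |HZ| = 45.80 ✓; ∠HZE = 88.00° ✓; |ZE| = 36.20 ✓; ∠(ZE, ER) = 86.50° ✗; |ER| = 11.30 ✓.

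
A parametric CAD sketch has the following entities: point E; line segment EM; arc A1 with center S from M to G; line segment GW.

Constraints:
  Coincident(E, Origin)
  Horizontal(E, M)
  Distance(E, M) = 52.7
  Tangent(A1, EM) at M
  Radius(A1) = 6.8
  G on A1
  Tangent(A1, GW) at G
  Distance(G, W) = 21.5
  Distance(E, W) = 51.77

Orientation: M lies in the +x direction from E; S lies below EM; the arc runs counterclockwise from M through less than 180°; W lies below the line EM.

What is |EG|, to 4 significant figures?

46.34

Checks: |SG| = 6.800 ✓; ∠(SG, GW) = 90.00° ✓; |GW| = 21.50 ✓; |EW| = 51.77 ✓.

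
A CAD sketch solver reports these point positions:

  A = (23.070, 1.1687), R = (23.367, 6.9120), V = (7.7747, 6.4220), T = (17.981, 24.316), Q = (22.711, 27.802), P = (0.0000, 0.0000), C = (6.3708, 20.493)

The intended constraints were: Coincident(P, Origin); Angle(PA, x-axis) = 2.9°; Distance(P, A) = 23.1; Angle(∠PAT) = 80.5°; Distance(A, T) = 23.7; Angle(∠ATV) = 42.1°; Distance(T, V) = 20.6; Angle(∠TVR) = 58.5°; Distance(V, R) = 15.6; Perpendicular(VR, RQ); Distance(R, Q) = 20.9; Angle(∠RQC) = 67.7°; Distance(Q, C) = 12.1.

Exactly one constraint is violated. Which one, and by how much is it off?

Distance(Q, C) = 12.1 — off by 5.80.

P = (0.00, 0.00) ✓; PA at 2.900° ✓; |PA| = 23.10 ✓; ∠PAT = 80.50° ✓; |AT| = 23.70 ✓; ∠ATV = 42.10° ✓; |TV| = 20.60 ✓; ∠TVR = 58.50° ✓; |VR| = 15.60 ✓; ∠(VR, RQ) = 90.00° ✓; |RQ| = 20.90 ✓; ∠RQC = 67.70° ✓; |QC| = 17.90 ✗.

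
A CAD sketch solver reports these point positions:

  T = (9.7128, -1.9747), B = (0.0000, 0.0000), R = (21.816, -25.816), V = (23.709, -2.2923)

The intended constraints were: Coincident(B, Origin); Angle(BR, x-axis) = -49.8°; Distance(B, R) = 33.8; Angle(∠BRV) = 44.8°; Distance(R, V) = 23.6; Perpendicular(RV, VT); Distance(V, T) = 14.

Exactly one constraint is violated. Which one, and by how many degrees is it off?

Perpendicular(RV, VT) — off by 3.30°.

B = (0.00, 0.00) ✓; BR at -49.80° ✓; |BR| = 33.80 ✓; ∠BRV = 44.80° ✓; |RV| = 23.60 ✓; ∠(RV, VT) = 93.30° ✗; |VT| = 14.00 ✓.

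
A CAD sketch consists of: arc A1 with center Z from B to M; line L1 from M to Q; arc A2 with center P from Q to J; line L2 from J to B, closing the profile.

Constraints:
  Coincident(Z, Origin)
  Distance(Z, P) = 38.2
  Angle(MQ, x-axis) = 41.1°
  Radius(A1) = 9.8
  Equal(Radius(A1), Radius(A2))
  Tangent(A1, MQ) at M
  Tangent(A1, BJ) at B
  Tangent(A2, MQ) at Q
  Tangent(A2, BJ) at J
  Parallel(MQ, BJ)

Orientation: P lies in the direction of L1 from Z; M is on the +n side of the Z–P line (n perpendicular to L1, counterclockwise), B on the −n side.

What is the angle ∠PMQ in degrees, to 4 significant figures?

14.39°

The slot axis is L1's direction at 41.1°, so u = (cos 41.1°, sin 41.1°) = (0.7536, 0.6574) and n = (−sin 41.1°, cos 41.1°) = (-0.6574, 0.7536). Z is at the origin and P lies 38.2 along u from Z, so P = 38.2·u = (28.79, 25.11). Tangency of A1 to both parallel lines with radius 9.8 puts M and B at Z ± 9.8·n: M = (-6.442, 7.385), B = (6.442, -7.385). Equal radii place Q and J the same way about P: Q = P + 9.8·n = (22.34, 32.50), J = P − 9.8·n = (35.23, 17.73). Then cos ∠PMQ = MP·MQ / (|MP||MQ|), giving 14.39°.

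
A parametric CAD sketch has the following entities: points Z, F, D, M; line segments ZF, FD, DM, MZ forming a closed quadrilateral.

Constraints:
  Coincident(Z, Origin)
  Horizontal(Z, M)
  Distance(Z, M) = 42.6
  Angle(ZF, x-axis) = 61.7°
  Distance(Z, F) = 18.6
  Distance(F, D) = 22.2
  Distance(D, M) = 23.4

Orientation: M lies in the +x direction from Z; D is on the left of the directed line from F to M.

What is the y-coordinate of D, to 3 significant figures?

20.1

Z is at the origin; Z and M share the same y with |ZM| = 42.6 and M in +x, so M = (42.6, 0). ZF runs at 61.7° with |ZF| = 18.6, so F = (8.82, 16.4). D is determined by |FD| = 22.2 and |DM| = 23.4 together: it lies at the intersection of circle(F, 22.2) and circle(M, 23.4). With |FM| = 37.5, the foot of the radical line on FM is 18.0 from F and the perpendicular offset is √(22.2² − 18.0²) = 12.9. Taking the left-of-FM solution: D = (30.7, 20.1).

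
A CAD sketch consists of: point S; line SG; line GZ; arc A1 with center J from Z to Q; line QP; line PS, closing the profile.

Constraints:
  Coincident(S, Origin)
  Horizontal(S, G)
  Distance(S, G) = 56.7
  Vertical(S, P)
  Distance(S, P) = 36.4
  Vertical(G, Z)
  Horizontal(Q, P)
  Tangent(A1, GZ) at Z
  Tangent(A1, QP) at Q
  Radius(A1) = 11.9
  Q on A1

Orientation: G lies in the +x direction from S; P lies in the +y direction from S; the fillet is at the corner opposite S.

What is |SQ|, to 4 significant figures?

57.72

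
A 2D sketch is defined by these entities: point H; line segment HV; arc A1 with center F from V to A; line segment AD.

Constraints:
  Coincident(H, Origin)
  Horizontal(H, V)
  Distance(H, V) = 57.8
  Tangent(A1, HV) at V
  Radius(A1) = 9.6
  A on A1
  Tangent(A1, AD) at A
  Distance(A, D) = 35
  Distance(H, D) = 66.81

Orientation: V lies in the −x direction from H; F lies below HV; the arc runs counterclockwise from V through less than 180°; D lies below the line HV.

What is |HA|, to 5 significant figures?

67.731

H is at the origin; H and V share the same y with |HV| = 57.8 and V on the −x side, so V = (-57.800, 0.0000). A1 meets HV tangentially, so FV is at right angles to HV, so F = V + (0, -9.6) = (-57.800, -9.6000). Since FA ⟂ AD (tangency), |FD| = √(9.6² + 35.0²) = 36.293 regardless of where A sits on A1. So D lies on both circle(H, 66.81) and circle(F, 36.293); the below-HV intersection is D = (-49.455, -44.920). A is the foot of the tangent from D: A = (-66.226, -14.200).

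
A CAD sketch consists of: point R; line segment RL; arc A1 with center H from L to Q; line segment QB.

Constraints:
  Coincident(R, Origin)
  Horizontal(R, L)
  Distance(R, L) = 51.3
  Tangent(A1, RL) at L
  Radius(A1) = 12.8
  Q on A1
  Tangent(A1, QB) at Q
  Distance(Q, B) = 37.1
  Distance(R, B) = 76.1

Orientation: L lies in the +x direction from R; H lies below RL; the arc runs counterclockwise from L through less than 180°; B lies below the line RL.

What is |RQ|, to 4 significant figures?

43.77

R is at the origin; R and L share the same y with |RL| = 51.3 and L on the +x side, so L = (51.30, 0.000). Tangency of A1 to RL means the radius HL is perpendicular to RL, so H = L + (0, -12.8) = (51.30, -12.80). Since HQ ⟂ QB (tangency), |HB| = √(12.8² + 37.1²) = 39.25 regardless of where Q sits on A1. So B lies on both circle(R, 76.1) and circle(H, 39.25); the below-RL intersection is B = (55.76, -51.79). Q is the foot of the tangent from B: Q = (39.75, -18.32).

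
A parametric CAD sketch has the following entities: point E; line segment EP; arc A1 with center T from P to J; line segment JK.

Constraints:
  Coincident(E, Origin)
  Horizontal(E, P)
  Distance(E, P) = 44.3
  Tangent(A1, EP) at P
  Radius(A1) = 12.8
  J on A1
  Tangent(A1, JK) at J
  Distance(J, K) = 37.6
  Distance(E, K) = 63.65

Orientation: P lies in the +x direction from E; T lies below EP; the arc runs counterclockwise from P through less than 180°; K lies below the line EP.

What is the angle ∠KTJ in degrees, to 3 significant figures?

71.2°

Checks: |TJ| = 12.80 ✓; ∠(TJ, JK) = 90.00° ✓; |JK| = 37.60 ✓; |EK| = 63.65 ✓.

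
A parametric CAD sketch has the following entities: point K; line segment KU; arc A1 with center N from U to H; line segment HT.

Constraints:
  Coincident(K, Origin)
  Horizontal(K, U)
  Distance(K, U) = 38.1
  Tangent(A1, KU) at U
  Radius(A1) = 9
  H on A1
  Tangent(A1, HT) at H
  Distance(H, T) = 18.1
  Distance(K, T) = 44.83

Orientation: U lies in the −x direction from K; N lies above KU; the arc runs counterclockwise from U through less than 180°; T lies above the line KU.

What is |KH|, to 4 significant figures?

31.57

Checks: K.y = 0.00, U.y = 0.00 ✓; ∠(NU, UK) = 90.00° ✓; |NH| = 9.000 ✓; ∠(NH, HT) = 90.00° ✓; |HT| = 18.10 ✓; |KT| = 44.83 ✓.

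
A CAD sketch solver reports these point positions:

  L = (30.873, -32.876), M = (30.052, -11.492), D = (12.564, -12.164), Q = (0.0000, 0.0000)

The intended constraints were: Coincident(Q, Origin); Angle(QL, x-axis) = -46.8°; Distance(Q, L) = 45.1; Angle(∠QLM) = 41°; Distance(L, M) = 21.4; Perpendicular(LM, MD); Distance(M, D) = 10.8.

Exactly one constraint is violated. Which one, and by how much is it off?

Distance(M, D) = 10.8 — off by 6.70.

Q = (0.00, 0.00) ✓; QL at -46.80° ✓; |QL| = 45.10 ✓; ∠QLM = 41.00° ✓; |LM| = 21.40 ✓; ∠(LM, MD) = 90.00° ✓; |MD| = 17.50 ✗.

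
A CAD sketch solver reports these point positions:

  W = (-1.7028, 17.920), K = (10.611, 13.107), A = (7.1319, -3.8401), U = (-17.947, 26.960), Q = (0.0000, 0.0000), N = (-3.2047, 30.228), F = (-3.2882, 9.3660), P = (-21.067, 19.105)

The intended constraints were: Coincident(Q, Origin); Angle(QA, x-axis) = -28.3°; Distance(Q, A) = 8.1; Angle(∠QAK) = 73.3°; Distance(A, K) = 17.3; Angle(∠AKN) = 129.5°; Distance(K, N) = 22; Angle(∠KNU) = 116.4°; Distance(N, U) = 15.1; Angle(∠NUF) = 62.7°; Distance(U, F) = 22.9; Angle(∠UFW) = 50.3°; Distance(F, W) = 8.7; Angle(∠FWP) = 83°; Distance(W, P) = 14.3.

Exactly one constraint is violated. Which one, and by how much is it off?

Distance(W, P) = 14.3 — off by 5.10.

Q = (0.00, 0.00) ✓; QA at -28.30° ✓; |QA| = 8.100 ✓; ∠QAK = 73.30° ✓; |AK| = 17.30 ✓; ∠AKN = 129.5° ✓; |KN| = 22.00 ✓; ∠KNU = 116.4° ✓; |NU| = 15.10 ✓; ∠NUF = 62.70° ✓; |UF| = 22.90 ✓; ∠UFW = 50.30° ✓; |FW| = 8.700 ✓; ∠FWP = 83.00° ✓; |WP| = 19.40 ✗.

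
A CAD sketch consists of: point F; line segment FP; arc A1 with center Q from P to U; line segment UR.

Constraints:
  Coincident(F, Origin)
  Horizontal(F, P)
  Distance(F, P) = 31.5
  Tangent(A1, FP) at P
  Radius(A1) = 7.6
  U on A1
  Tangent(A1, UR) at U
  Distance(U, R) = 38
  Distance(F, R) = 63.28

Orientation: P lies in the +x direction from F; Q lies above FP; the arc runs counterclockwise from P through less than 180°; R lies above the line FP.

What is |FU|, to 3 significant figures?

39.5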